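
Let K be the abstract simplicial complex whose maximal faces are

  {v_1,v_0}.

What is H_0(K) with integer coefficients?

H_0 = Z.

Take the total order v_0 < v_1 on the vertex set. Then K (dimension 1) consists of the simplices:

  0-simplices (2): [v_0], [v_1]
  1-simplices (1): [v_0,v_1]

giving chain groups C_0 ≅ Z^2, C_1 ≅ Z^1.

Boundary ∂_1: C_1 → C_0 is given by ∂[p,q] = [q] − [p]. For instance
  ∂[v_0,v_1] = [v_1] − [v_0].
As a 2×1 matrix over Z this has rank 1, with invariant factors (1).

Computing H_k = (kernel of ∂_k) / (image of ∂_{k+1}):

  H_0: rank C_0 − rank ∂_1 = 2 − 1 = 1, and the invariant factors of ∂_1 are all 1, so H_0 = Z.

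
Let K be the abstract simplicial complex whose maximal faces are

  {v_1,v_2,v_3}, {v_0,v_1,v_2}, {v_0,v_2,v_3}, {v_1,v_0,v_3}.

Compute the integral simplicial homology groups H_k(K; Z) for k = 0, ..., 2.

H_0 = Z,  H_1 = 0,  H_2 = Z.

Take the total order v_0 < v_1 < v_2 < v_3 on the vertex set. Then K (dimension 2) consists of the simplices:

  0-simplices (4): [v_0], [v_1], [v_2], [v_3]
  1-simplices (6): [v_0,v_1], [v_0,v_2], [v_0,v_3], [v_1,v_2], [v_1,v_3], [v_2,v_3]
  2-simplices (4): [v_0,v_1,v_2], [v_0,v_1,v_3], [v_0,v_2,v_3], [v_1,v_2,v_3]

Hence C_0 ≅ Z^4, C_1 ≅ Z^6, C_2 ≅ Z^4.

The boundary map ∂_1: C_1 → C_0 maps an edge to its endpoints' difference, ∂[p,q] = q − p. For instance
  ∂[v_0,v_1] = [v_1] − [v_0].
The resulting 4×6 matrix has rank 3, and its Smith normal form has invariant factors (1,1,1).

Boundary ∂_2: C_2 → C_1 sends each 2-simplex [p,q,r] to [q,r] − [p,r] + [p,q]. For instance
  ∂[v_0,v_2,v_3] = [v_2,v_3] − [v_0,v_3] + [v_0,v_2],
  ∂[v_0,v_1,v_2] = [v_1,v_2] − [v_0,v_2] + [v_0,v_1].
The 6×4 boundary matrix has rank 3 and Smith normal form diag(1,1,1).

Reading off H_k = ker ∂_k / im ∂_{k+1}:

  H_0: rank C_0 − rank ∂_1 = 4 − 3 = 1, and the invariant factors of ∂_1 are all 1, so H_0 ≅ Z.
  H_1: rank ker ∂_1 − rank ∂_2 = (6 − 3) − 3 = 0, and the invariant factors of ∂_2 are all 1, so H_1 ≅ 0.
  H_2: rank ker ∂_2 − rank ∂_3 = (4 − 3) − 0 = 1, and there is no ∂_3, so H_2 ≅ Z.

(K is a triangulation of the 2-sphere S^2.)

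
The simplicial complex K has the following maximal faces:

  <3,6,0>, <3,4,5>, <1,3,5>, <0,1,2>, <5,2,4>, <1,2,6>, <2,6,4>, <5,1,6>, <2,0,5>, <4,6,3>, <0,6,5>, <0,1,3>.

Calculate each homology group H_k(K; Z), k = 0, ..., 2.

Order the vertices as 0 < 1 < 2 < 3 < 4 < 5 < 6. Listing each simplex with vertices in this order, K has dimension 2 with simplices:

  0-simplices (7): [0], [1], [2], [3], [4], [5], [6]
  1-simplices (18): [0,1], [0,2], [0,3], [0,5], [0,6], [1,2], [1,3], [1,5], [1,6], [2,4], [2,5], [2,6], [3,4], [3,5], [3,6], [4,5], [4,6], [5,6]
  2-simplices (12): [0,1,2], [0,1,3], [0,2,5], [0,3,6], [0,5,6], [1,2,6], [1,3,5], [1,5,6], [2,4,5], [2,4,6], [3,4,5], [3,4,6]

giving chain groups C_0 ≅ Z^7, C_1 ≅ Z^18, C_2 ≅ Z^12.

Boundary ∂_1: C_1 → C_0 maps an edge to its endpoints' difference, ∂[p,q] = q − p.
This gives a 7×18 integer matrix of rank 6; reducing to Smith normal form yields diagonal entries (1,1,1,1,1,1).

∂_2: C_2 → C_1 sends each 2-simplex [p,q,r] to [q,r] − [p,r] + [p,q]. For instance
  ∂[0,3,6] = [3,6] − [0,6] + [0,3],
  ∂[0,2,5] = [2,5] − [0,5] + [0,2].
This gives a 18×12 integer matrix of rank 12; reducing to Smith normal form yields diagonal entries (1,1,1,1,1,1,1,1,1,1,1,2).

Computing H_k = (kernel of ∂_k) / (image of ∂_{k+1}):

  H_0: rank C_0 − rank ∂_1 = 7 − 6 = 1, and the invariant factors of ∂_1 are all 1, so H_0 = Z.
  H_1: rank ker ∂_1 − rank ∂_2 = (18 − 6) − 12 = 0, and ∂_2 has invariant factor 2 > 1, so H_1 = Z/2Z.
  H_2: rank ker ∂_2 − rank ∂_3 = (12 − 12) − 0 = 0, and there is no ∂_3, so H_2 = 0.

As a check, the Euler characteristic is 7 − 18 + 12 = 1, which agrees with 1 − 0 + 0 = 1.

H_0 ≅ Z,  H_1 ≅ Z/2Z,  H_2 = 0.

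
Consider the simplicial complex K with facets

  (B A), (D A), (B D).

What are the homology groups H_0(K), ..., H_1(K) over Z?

H_0 = Z,  H_1 = Z.

Order the vertices as A < B < D. Listing each simplex with vertices in this order, K has dimension 1 with simplices:

  0-simplices (3): A, B, D
  1-simplices (3): AB, AD, BD

so the chain groups are C_0 ≅ Z^3, C_1 ≅ Z^3.

The boundary map ∂_1: C_1 → C_0 sends each edge [p,q] (with p < q) to q − p.
As a 3×3 matrix over Z this has rank 2, with invariant factors (1,1).

Now H_k = ker ∂_k / im ∂_{k+1}, so:

  H_0: rank C_0 − rank ∂_1 = 3 − 2 = 1, and the invariant factors of ∂_1 are all 1, so H_0 ≅ Z.
  H_1: rank ker ∂_1 − rank ∂_2 = (3 − 2) − 0 = 1, and there is no ∂_2, so H_1 ≅ Z.

(K is a triangulation of the circle S^1.)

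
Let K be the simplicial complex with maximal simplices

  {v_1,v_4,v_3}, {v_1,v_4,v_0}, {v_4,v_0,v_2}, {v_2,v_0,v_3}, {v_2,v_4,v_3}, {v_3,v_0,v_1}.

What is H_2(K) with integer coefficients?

H_2 = Z.

Fix the vertex order v_0 < v_1 < v_2 < v_3 < v_4 and write every simplex with vertices in increasing order. Then dim K = 2 and the simplices of K are:

  0-simplices (5): [v_0], [v_1], [v_2], [v_3], [v_4]
  1-simplices (9): [v_0,v_1], [v_0,v_2], [v_0,v_3], [v_0,v_4], [v_1,v_3], [v_1,v_4], [v_2,v_3], [v_2,v_4], [v_3,v_4]
  2-simplices (6): [v_0,v_1,v_3], [v_0,v_1,v_4], [v_0,v_2,v_3], [v_0,v_2,v_4], [v_1,v_3,v_4], [v_2,v_3,v_4]

Hence C_0 ≅ Z^5, C_1 ≅ Z^9, C_2 ≅ Z^6.

Boundary ∂_1: C_1 → C_0 sends each edge [p,q] (with p < q) to q − p. For instance
  ∂[v_0,v_4] = [v_4] − [v_0].
This gives a 5×9 integer matrix of rank 4; reducing to Smith normal form yields diagonal entries (1,1,1,1).

Boundary ∂_2: C_2 → C_1 maps a triangle to the signed sum of its edges. For instance
  ∂[v_0,v_1,v_4] = [v_1,v_4] − [v_0,v_4] + [v_0,v_1],
  ∂[v_0,v_2,v_3] = [v_2,v_3] − [v_0,v_3] + [v_0,v_2].
The resulting 9×6 matrix has rank 5, and its Smith normal form has invariant factors (1,1,1,1,1).

Reading off H_k = ker ∂_k / im ∂_{k+1}:

  H_2: rank ker ∂_2 − rank ∂_3 = (6 − 5) − 0 = 1, and there is no ∂_3, so H_2 ≅ Z.

(K is a triangulation of the 2-sphere S^2.)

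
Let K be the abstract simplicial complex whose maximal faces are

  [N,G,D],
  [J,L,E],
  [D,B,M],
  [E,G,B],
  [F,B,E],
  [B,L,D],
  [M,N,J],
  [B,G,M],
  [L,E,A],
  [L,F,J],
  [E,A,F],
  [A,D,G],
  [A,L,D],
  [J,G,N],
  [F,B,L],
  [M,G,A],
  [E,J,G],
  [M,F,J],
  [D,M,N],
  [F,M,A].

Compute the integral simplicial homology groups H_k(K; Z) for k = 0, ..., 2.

Fix the vertex order A < B < D < E < F < G < J < L < M < N and write every simplex with vertices in increasing order. Then dim K = 2 and the simplices of K are:

  0-simplices (10): A, B, D, E, F, G, J, L, M, N
  1-simplices (30): AD, AE, AF, AG, AL, AM, BD, BE, BF, BG, BL, BM, DG, DL, DM, DN, EF, EG, EJ, EL, FJ, FL, FM, GJ, GM, GN, JL, JM, JN, MN
  2-simplices (20): ADG, ADL, AEF, AEL, AFM, AGM, BDL, BDM, BEF, BEG, BFL, BGM, DGN, DMN, EGJ, EJL, FJL, FJM, GJN, JMN

giving chain groups C_0 ≅ Z^10, C_1 ≅ Z^30, C_2 ≅ Z^20.

Boundary ∂_1: C_1 → C_0 is given by ∂[p,q] = [q] − [p]. For instance
  ∂AD = D − A.
This gives a 10×30 integer matrix of rank 9; reducing to Smith normal form yields diagonal entries (1,1,1,1,1,1,1,1,1).

Boundary ∂_2: C_2 → C_1 sends each 2-simplex [p,q,r] to [q,r] − [p,r] + [p,q]. For instance
  ∂BDM = DM − BM + BD,
  ∂BDL = DL − BL + BD.
The 30×20 boundary matrix has rank 20 and Smith normal form diag(1,1,1,1,1,1,1,1,1,1,1,1,1,1,1,1,1,1,1,2).

Now H_k = ker ∂_k / im ∂_{k+1}, so:

  H_0: rank C_0 − rank ∂_1 = 10 − 9 = 1, and the invariant factors of ∂_1 are all 1, so H_0 ≅ Z.
  H_1: rank ker ∂_1 − rank ∂_2 = (30 − 9) − 20 = 1, and ∂_2 has invariant factor 2 > 1, so H_1 ≅ Z × Z/2.
  H_2: rank ker ∂_2 − rank ∂_3 = (20 − 20) − 0 = 0, and there is no ∂_3, so H_2 ≅ 0.

As a check, the Euler characteristic is 10 − 30 + 20 = 0, which agrees with 1 − 1 + 0 = 0.

H_0 ≅ Z,  H_1 ≅ Z × Z/2,  H_2 = 0.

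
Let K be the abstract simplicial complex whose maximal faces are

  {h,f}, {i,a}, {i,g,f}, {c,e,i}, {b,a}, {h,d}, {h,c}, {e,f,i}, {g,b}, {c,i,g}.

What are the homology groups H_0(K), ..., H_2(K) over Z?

H_0 ≅ Z,  H_1 ≅ Z^2,  H_2 = 0.

We work with the vertex ordering a < b < c < d < e < f < g < h < i. The simplices of K, each written with vertices in increasing order, are:

  0-simplices (9): a, b, c, d, e, f, g, h, i
  1-simplices (14): ab, ai, bg, ce, cg, ch, ci, dh, ef, ei, fg, fh, fi, gi
  2-simplices (4): cei, cgi, efi, fgi

giving chain groups C_0 ≅ Z^9, C_1 ≅ Z^14, C_2 ≅ Z^4.

Boundary ∂_1: C_1 → C_0 maps an edge to its endpoints' difference, ∂[p,q] = q − p.
This gives a 9×14 integer matrix of rank 8; reducing to Smith normal form yields diagonal entries (1,1,1,1,1,1,1,1).

The boundary map ∂_2: C_2 → C_1 acts by ∂[p,q,r] = [q,r] − [p,r] + [p,q]. For instance
  ∂cgi = gi − ci + cg,
  ∂efi = fi − ei + ef.
As a 14×4 matrix over Z this has rank 4, with invariant factors (1,1,1,1).

Reading off H_k = ker ∂_k / im ∂_{k+1}:

  H_0: rank C_0 − rank ∂_1 = 9 − 8 = 1, and the invariant factors of ∂_1 are all 1, so H_0 = Z.
  H_1: rank ker ∂_1 − rank ∂_2 = (14 − 8) − 4 = 2, and the invariant factors of ∂_2 are all 1, so H_1 = Z^2.
  H_2: rank ker ∂_2 − rank ∂_3 = (4 − 4) − 0 = 0, and there is no ∂_3, so H_2 = 0.

As a check, the Euler characteristic is 9 − 14 + 4 = -1, which agrees with 1 − 2 + 0 = -1.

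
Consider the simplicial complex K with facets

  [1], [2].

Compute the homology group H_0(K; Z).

We work with the vertex ordering 1 < 2. The simplices of K, each written with vertices in increasing order, are:

  0-simplices (2): [1], [2]

Hence C_0 ≅ Z^2.

Reading off H_k = ker ∂_k / im ∂_{k+1}:

  H_0: rank C_0 − rank ∂_1 = 2 − 0 = 2, and there is no ∂_1, so H_0 = Z^2.

H_0 = Z^2.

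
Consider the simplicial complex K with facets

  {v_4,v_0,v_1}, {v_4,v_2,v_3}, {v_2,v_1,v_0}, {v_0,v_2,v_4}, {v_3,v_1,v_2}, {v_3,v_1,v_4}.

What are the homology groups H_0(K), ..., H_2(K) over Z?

H_0 ≅ Z,  H_1 = 0,  H_2 ≅ Z.

Fix the vertex order v_0 < v_1 < v_2 < v_3 < v_4 and write every simplex with vertices in increasing order. Then dim K = 2 and the simplices of K are:

  0-simplices (5): [v_0], [v_1], [v_2], [v_3], [v_4]
  1-simplices (9): [v_0,v_1], [v_0,v_2], [v_0,v_4], [v_1,v_2], [v_1,v_3], [v_1,v_4], [v_2,v_3], [v_2,v_4], [v_3,v_4]
  2-simplices (6): [v_0,v_1,v_2], [v_0,v_1,v_4], [v_0,v_2,v_4], [v_1,v_2,v_3], [v_1,v_3,v_4], [v_2,v_3,v_4]

giving chain groups C_0 ≅ Z^5, C_1 ≅ Z^9, C_2 ≅ Z^6.

∂_1: C_1 → C_0 is given by ∂[p,q] = [q] − [p]. For instance
  ∂[v_1,v_4] = [v_4] − [v_1].
The 5×9 boundary matrix has rank 4 and Smith normal form diag(1,1,1,1).

The boundary map ∂_2: C_2 → C_1 acts by ∂[p,q,r] = [q,r] − [p,r] + [p,q]. For instance
  ∂[v_0,v_1,v_4] = [v_1,v_4] − [v_0,v_4] + [v_0,v_1],
  ∂[v_2,v_3,v_4] = [v_3,v_4] − [v_2,v_4] + [v_2,v_3].
As a 9×6 matrix over Z this has rank 5, with invariant factors (1,1,1,1,1).

Reading off H_k = ker ∂_k / im ∂_{k+1}:

  H_0: rank C_0 − rank ∂_1 = 5 − 4 = 1, and the invariant factors of ∂_1 are all 1, so H_0 = Z.
  H_1: rank ker ∂_1 − rank ∂_2 = (9 − 4) − 5 = 0, and the invariant factors of ∂_2 are all 1, so H_1 = 0.
  H_2: rank ker ∂_2 − rank ∂_3 = (6 − 5) − 0 = 1, and there is no ∂_3, so H_2 = Z.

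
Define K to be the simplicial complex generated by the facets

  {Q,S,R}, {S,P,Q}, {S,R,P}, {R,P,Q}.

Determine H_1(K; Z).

H_1 = 0.

Take the total order P < Q < R < S on the vertex set. Then K (dimension 2) consists of the simplices:

  0-simplices (4): P, Q, R, S
  1-simplices (6): PQ, PR, PS, QR, QS, RS
  2-simplices (4): PQR, PQS, PRS, QRS

so the chain groups are C_0 ≅ Z^4, C_1 ≅ Z^6, C_2 ≅ Z^4.

The boundary map ∂_1: C_1 → C_0 maps an edge to its endpoints' difference, ∂[p,q] = q − p.
As a 4×6 matrix over Z this has rank 3, with invariant factors (1,1,1).

∂_2: C_2 → C_1 maps a triangle to the signed sum of its edges. For instance
  ∂PQS = QS − PS + PQ,
  ∂PRS = RS − PS + PR.
The resulting 6×4 matrix has rank 3, and its Smith normal form has invariant factors (1,1,1).

Computing H_k = (kernel of ∂_k) / (image of ∂_{k+1}):

  H_1: rank ker ∂_1 − rank ∂_2 = (6 − 3) − 3 = 0, and the invariant factors of ∂_2 are all 1, so H_1 = 0.

(K is a triangulation of the 2-sphere S^2.)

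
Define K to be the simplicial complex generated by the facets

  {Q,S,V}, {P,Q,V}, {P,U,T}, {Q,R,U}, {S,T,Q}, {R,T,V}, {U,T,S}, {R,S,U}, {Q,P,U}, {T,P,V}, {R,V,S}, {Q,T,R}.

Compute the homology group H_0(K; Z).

Fix the vertex order P < Q < R < S < T < U < V and write every simplex with vertices in increasing order. Then dim K = 2 and the simplices of K are:

  0-simplices (7): P, Q, R, S, T, U, V
  1-simplices (18): PQ, PT, PU, PV, QR, QS, QT, QU, QV, RS, RT, RU, RV, ST, SU, SV, TU, TV
  2-simplices (12): PQU, PQV, PTU, PTV, QRT, QRU, QST, QSV, RSU, RSV, RTV, STU

giving chain groups C_0 ≅ Z^7, C_1 ≅ Z^18, C_2 ≅ Z^12.

∂_1: C_1 → C_0 is given by ∂[p,q] = [q] − [p]. For instance
  ∂TU = U − T.
The resulting 7×18 matrix has rank 6, and its Smith normal form has invariant factors (1,1,1,1,1,1).

∂_2: C_2 → C_1 acts by ∂[p,q,r] = [q,r] − [p,r] + [p,q]. For instance
  ∂RTV = TV − RV + RT,
  ∂PQU = QU − PU + PQ.
The 18×12 boundary matrix has rank 12 and Smith normal form diag(1,1,1,1,1,1,1,1,1,1,1,2).

Reading off H_k = ker ∂_k / im ∂_{k+1}:

  H_0: rank C_0 − rank ∂_1 = 7 − 6 = 1, and the invariant factors of ∂_1 are all 1, so H_0 ≅ Z.

H_0 ≅ Z.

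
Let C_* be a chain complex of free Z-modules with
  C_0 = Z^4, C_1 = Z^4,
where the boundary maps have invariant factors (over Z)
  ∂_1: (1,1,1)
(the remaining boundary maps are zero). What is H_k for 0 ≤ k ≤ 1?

H_0 = Z,  H_1 = Z.

H_0: b_0 = 4 − 0 − 3 = 1; torsion from ∂_1 factors > 1: none. So H_0 = Z.
H_1: b_1 = 4 − 3 − 0 = 1; torsion from ∂_2 factors > 1: none. So H_1 = Z.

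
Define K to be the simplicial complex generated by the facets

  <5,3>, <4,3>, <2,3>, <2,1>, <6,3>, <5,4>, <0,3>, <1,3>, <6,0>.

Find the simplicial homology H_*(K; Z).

H_0 ≅ Z,  H_1 ≅ Z^3.

Take the total order 0 < 1 < 2 < 3 < 4 < 5 < 6 on the vertex set. Then K (dimension 1) consists of the simplices:

  0-simplices (7): [0], [1], [2], [3], [4], [5], [6]
  1-simplices (9): [0,3], [0,6], [1,2], [1,3], [2,3], [3,4], [3,5], [3,6], [4,5]

giving chain groups C_0 ≅ Z^7, C_1 ≅ Z^9.

The boundary map ∂_1: C_1 → C_0 maps an edge to its endpoints' difference, ∂[p,q] = q − p. For instance
  ∂[1,2] = [2] − [1].
As a 7×9 matrix over Z this has rank 6, with invariant factors (1,1,1,1,1,1).

Computing H_k = (kernel of ∂_k) / (image of ∂_{k+1}):

  H_0: rank C_0 − rank ∂_1 = 7 − 6 = 1, and the invariant factors of ∂_1 are all 1, so H_0 = Z.
  H_1: rank ker ∂_1 − rank ∂_2 = (9 − 6) − 0 = 3, and there is no ∂_2, so H_1 = Z^3.

As a check, the Euler characteristic is 7 − 9 = -2, which agrees with 1 − 3 = -2.
(K is a triangulation of a wedge of 3 circles.)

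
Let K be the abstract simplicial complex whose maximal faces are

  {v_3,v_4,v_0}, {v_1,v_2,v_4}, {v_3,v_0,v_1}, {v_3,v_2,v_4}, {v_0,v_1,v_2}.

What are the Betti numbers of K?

b_0 = 1, b_1 = 1, b_2 = 0.

We work with the vertex ordering v_0 < v_1 < v_2 < v_3 < v_4. The simplices of K, each written with vertices in increasing order, are:

  0-simplices (5): [v_0], [v_1], [v_2], [v_3], [v_4]
  1-simplices (10): [v_0,v_1], [v_0,v_2], [v_0,v_3], [v_0,v_4], [v_1,v_2], [v_1,v_3], [v_1,v_4], [v_2,v_3], [v_2,v_4], [v_3,v_4]
  2-simplices (5): [v_0,v_1,v_2], [v_0,v_1,v_3], [v_0,v_3,v_4], [v_1,v_2,v_4], [v_2,v_3,v_4]

so the chain groups are C_0 ≅ Z^5, C_1 ≅ Z^10, C_2 ≅ Z^5.

Boundary ∂_1: C_1 → C_0 is given by ∂[p,q] = [q] − [p]. For instance
  ∂[v_2,v_4] = [v_4] − [v_2].
The 5×10 boundary matrix has rank 4 and Smith normal form diag(1,1,1,1).

The boundary map ∂_2: C_2 → C_1 sends each 2-simplex [p,q,r] to [q,r] − [p,r] + [p,q]. For instance
  ∂[v_2,v_3,v_4] = [v_3,v_4] − [v_2,v_4] + [v_2,v_3],
  ∂[v_0,v_1,v_3] = [v_1,v_3] − [v_0,v_3] + [v_0,v_1].
The resulting 10×5 matrix has rank 5, and its Smith normal form has invariant factors (1,1,1,1,1).

From H_k ≅ ker(∂_k) / im(∂_{k+1}) we obtain:

  H_0: rank C_0 − rank ∂_1 = 5 − 4 = 1, and the invariant factors of ∂_1 are all 1, so H_0 ≅ Z.
  H_1: rank ker ∂_1 − rank ∂_2 = (10 − 4) − 5 = 1, and the invariant factors of ∂_2 are all 1, so H_1 ≅ Z.
  H_2: rank ker ∂_2 − rank ∂_3 = (5 − 5) − 0 = 0, and there is no ∂_3, so H_2 ≅ 0.

Hence the Betti numbers are b_0 = 1, b_1 = 1, b_2 = 0.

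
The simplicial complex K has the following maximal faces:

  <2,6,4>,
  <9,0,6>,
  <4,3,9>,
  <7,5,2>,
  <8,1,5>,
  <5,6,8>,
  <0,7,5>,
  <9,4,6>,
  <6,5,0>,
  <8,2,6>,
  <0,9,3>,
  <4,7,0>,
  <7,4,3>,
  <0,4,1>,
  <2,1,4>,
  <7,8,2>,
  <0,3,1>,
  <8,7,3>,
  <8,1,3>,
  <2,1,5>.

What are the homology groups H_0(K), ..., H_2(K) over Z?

H_0 ≅ Z,  H_1 ≅ Z ⊕ Z/2,  H_2 = 0.

K has 10 vertices, 30 edges, 20 triangles.
rank ∂_0 = 0, rank ∂_1 = 9 ⇒ b_0 = 10 − 0 − 9 = 1; all invariant factors of ∂_1 are 1 so no torsion. So H_0 = Z.
rank ∂_1 = 9, rank ∂_2 = 20 ⇒ b_1 = 30 − 9 − 20 = 1; ∂_2 has invariant factor(s) [2] giving torsion. So H_1 = Z ⊕ Z/2.
rank ∂_2 = 20, rank ∂_3 = 0 ⇒ b_2 = 20 − 20 − 0 = 0. So H_2 = 0.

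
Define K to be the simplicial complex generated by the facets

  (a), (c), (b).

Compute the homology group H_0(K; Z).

Order the vertices as a < b < c. Listing each simplex with vertices in this order, K has dimension 0 with simplices:

  0-simplices (3): a, b, c

giving chain groups C_0 ≅ Z^3.

From H_k ≅ ker(∂_k) / im(∂_{k+1}) we obtain:

  H_0: rank C_0 − rank ∂_1 = 3 − 0 = 3, and there is no ∂_1, so H_0 ≅ Z^3.

(K is a triangulation of a set of 3 points.)

H_0 = Z^3.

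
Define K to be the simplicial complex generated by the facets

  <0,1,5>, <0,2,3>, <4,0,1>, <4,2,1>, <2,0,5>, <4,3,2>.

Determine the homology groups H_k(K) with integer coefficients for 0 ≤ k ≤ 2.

H_0 ≅ Z,  H_1 ≅ Z,  H_2 = 0.

We work with the vertex ordering 0 < 1 < 2 < 3 < 4 < 5. The simplices of K, each written with vertices in increasing order, are:

  0-simplices (6): [0], [1], [2], [3], [4], [5]
  1-simplices (12): [0,1], [0,2], [0,3], [0,4], [0,5], [1,2], [1,4], [1,5], [2,3], [2,4], [2,5], [3,4]
  2-simplices (6): [0,1,4], [0,1,5], [0,2,3], [0,2,5], [1,2,4], [2,3,4]

Hence C_0 ≅ Z^6, C_1 ≅ Z^12, C_2 ≅ Z^6.

Boundary ∂_1: C_1 → C_0 is given by ∂[p,q] = [q] − [p].
As a 6×12 matrix over Z this has rank 5, with invariant factors (1,1,1,1,1).

The boundary map ∂_2: C_2 → C_1 maps a triangle to the signed sum of its edges. For instance
  ∂[2,3,4] = [3,4] − [2,4] + [2,3],
  ∂[1,2,4] = [2,4] − [1,4] + [1,2].
This gives a 12×6 integer matrix of rank 6; reducing to Smith normal form yields diagonal entries (1,1,1,1,1,1).

From H_k ≅ ker(∂_k) / im(∂_{k+1}) we obtain:

  H_0: rank C_0 − rank ∂_1 = 6 − 5 = 1, and the invariant factors of ∂_1 are all 1, so H_0 ≅ Z.
  H_1: rank ker ∂_1 − rank ∂_2 = (12 − 5) − 6 = 1, and the invariant factors of ∂_2 are all 1, so H_1 ≅ Z.
  H_2: rank ker ∂_2 − rank ∂_3 = (6 − 6) − 0 = 0, and there is no ∂_3, so H_2 ≅ 0.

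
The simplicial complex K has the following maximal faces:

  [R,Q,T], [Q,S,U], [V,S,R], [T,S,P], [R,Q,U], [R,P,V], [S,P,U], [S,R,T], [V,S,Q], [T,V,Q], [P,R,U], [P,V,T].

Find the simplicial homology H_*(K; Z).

H_0 ≅ Z,  H_1 ≅ Z/2Z,  H_2 = 0.

Take the total order P < Q < R < S < T < U < V on the vertex set. Then K (dimension 2) consists of the simplices:

  0-simplices (7): P, Q, R, S, T, U, V
  1-simplices (18): PR, PS, PT, PU, PV, QR, QS, QT, QU, QV, RS, RT, RU, RV, ST, SU, SV, TV
  2-simplices (12): PRU, PRV, PST, PSU, PTV, QRT, QRU, QSU, QSV, QTV, RST, RSV

giving chain groups C_0 ≅ Z^7, C_1 ≅ Z^18, C_2 ≅ Z^12.

∂_1: C_1 → C_0 sends each edge [p,q] (with p < q) to q − p. For instance
  ∂TV = V − T.
This gives a 7×18 integer matrix of rank 6; reducing to Smith normal form yields diagonal entries (1,1,1,1,1,1).

∂_2: C_2 → C_1 maps a triangle to the signed sum of its edges. For instance
  ∂QSV = SV − QV + QS,
  ∂PSU = SU − PU + PS.
The resulting 18×12 matrix has rank 12, and its Smith normal form has invariant factors (1,1,1,1,1,1,1,1,1,1,1,2).

From H_k ≅ ker(∂_k) / im(∂_{k+1}) we obtain:

  H_0: rank C_0 − rank ∂_1 = 7 − 6 = 1, and the invariant factors of ∂_1 are all 1, so H_0 = Z.
  H_1: rank ker ∂_1 − rank ∂_2 = (18 − 6) − 12 = 0, and ∂_2 has invariant factor 2 > 1, so H_1 = Z/2Z.
  H_2: rank ker ∂_2 − rank ∂_3 = (12 − 12) − 0 = 0, and there is no ∂_3, so H_2 = 0.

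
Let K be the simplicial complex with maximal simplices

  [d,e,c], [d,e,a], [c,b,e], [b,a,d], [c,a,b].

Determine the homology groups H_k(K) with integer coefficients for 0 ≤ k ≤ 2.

H_0 ≅ Z,  H_1 ≅ Z,  H_2 = 0.

We work with the vertex ordering a < b < c < d < e. The simplices of K, each written with vertices in increasing order, are:

  0-simplices (5): a, b, c, d, e
  1-simplices (10): ab, ac, ad, ae, bc, bd, be, cd, ce, de
  2-simplices (5): abc, abd, ade, bce, cde

giving chain groups C_0 ≅ Z^5, C_1 ≅ Z^10, C_2 ≅ Z^5.

The boundary map ∂_1: C_1 → C_0 sends each edge [p,q] (with p < q) to q − p. For instance
  ∂ac = c − a.
The resulting 5×10 matrix has rank 4, and its Smith normal form has invariant factors (1,1,1,1).

∂_2: C_2 → C_1 acts by ∂[p,q,r] = [q,r] − [p,r] + [p,q]. For instance
  ∂bce = ce − be + bc,
  ∂ade = de − ae + ad.
As a 10×5 matrix over Z this has rank 5, with invariant factors (1,1,1,1,1).

From H_k ≅ ker(∂_k) / im(∂_{k+1}) we obtain:

  H_0: rank C_0 − rank ∂_1 = 5 − 4 = 1, and the invariant factors of ∂_1 are all 1, so H_0 ≅ Z.
  H_1: rank ker ∂_1 − rank ∂_2 = (10 − 4) − 5 = 1, and the invariant factors of ∂_2 are all 1, so H_1 ≅ Z.
  H_2: rank ker ∂_2 − rank ∂_3 = (5 − 5) − 0 = 0, and there is no ∂_3, so H_2 ≅ 0.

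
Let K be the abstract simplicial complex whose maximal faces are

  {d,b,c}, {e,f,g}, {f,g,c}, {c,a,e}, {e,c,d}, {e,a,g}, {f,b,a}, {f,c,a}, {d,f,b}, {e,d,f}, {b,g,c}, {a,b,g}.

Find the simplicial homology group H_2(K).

H_2 = 0.

We work with the vertex ordering a < b < c < d < e < f < g. The simplices of K, each written with vertices in increasing order, are:

  0-simplices (7): a, b, c, d, e, f, g
  1-simplices (18): ab, ac, ae, af, ag, bc, bd, bf, bg, cd, ce, cf, cg, de, df, ef, eg, fg
  2-simplices (12): abf, abg, ace, acf, aeg, bcd, bcg, bdf, cde, cfg, def, efg

Hence C_0 ≅ Z^7, C_1 ≅ Z^18, C_2 ≅ Z^12.

The boundary map ∂_1: C_1 → C_0 sends each edge [p,q] (with p < q) to q − p.
As a 7×18 matrix over Z this has rank 6, with invariant factors (1,1,1,1,1,1).

Boundary ∂_2: C_2 → C_1 maps a triangle to the signed sum of its edges. For instance
  ∂abg = bg − ag + ab,
  ∂abf = bf − af + ab.
This gives a 18×12 integer matrix of rank 12; reducing to Smith normal form yields diagonal entries (1,1,1,1,1,1,1,1,1,1,1,2).

Reading off H_k = ker ∂_k / im ∂_{k+1}:

  H_2: rank ker ∂_2 − rank ∂_3 = (12 − 12) − 0 = 0, and there is no ∂_3, so H_2 = 0.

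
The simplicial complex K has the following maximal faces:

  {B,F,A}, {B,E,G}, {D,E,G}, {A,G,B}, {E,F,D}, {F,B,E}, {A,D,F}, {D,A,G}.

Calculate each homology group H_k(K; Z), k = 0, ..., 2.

Order the vertices as A < B < D < E < F < G. Listing each simplex with vertices in this order, K has dimension 2 with simplices:

  0-simplices (6): A, B, D, E, F, G
  1-simplices (12): AB, AD, AF, AG, BE, BF, BG, DE, DF, DG, EF, EG
  2-simplices (8): ABF, ABG, ADF, ADG, BEF, BEG, DEF, DEG

so the chain groups are C_0 ≅ Z^6, C_1 ≅ Z^12, C_2 ≅ Z^8.

∂_1: C_1 → C_0 is given by ∂[p,q] = [q] − [p].
The resulting 6×12 matrix has rank 5, and its Smith normal form has invariant factors (1,1,1,1,1).

Boundary ∂_2: C_2 → C_1 sends each 2-simplex [p,q,r] to [q,r] − [p,r] + [p,q]. For instance
  ∂DEF = EF − DF + DE,
  ∂DEG = EG − DG + DE.
The 12×8 boundary matrix has rank 7 and Smith normal form diag(1,1,1,1,1,1,1).

From H_k ≅ ker(∂_k) / im(∂_{k+1}) we obtain:

  H_0: rank C_0 − rank ∂_1 = 6 − 5 = 1, and the invariant factors of ∂_1 are all 1, so H_0 ≅ Z.
  H_1: rank ker ∂_1 − rank ∂_2 = (12 − 5) − 7 = 0, and the invariant factors of ∂_2 are all 1, so H_1 ≅ 0.
  H_2: rank ker ∂_2 − rank ∂_3 = (8 − 7) − 0 = 1, and there is no ∂_3, so H_2 ≅ Z.

As a check, the Euler characteristic is 6 − 12 + 8 = 2, which agrees with 1 − 0 + 1 = 2.

H_0 ≅ Z,  H_1 = 0,  H_2 ≅ Z.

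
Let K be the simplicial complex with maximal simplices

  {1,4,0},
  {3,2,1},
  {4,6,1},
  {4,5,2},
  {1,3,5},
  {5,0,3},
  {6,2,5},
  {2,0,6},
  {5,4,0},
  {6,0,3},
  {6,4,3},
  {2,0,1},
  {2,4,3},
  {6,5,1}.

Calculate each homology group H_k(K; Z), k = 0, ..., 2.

Order the vertices as 0 < 1 < 2 < 3 < 4 < 5 < 6. Listing each simplex with vertices in this order, K has dimension 2 with simplices:

  0-simplices (7): [0], [1], [2], [3], [4], [5], [6]
  1-simplices (21): [0,1], [0,2], [0,3], [0,4], [0,5], [0,6], [1,2], [1,3], [1,4], [1,5], [1,6], [2,3], [2,4], [2,5], [2,6], [3,4], [3,5], [3,6], [4,5], [4,6], [5,6]
  2-simplices (14): [0,1,2], [0,1,4], [0,2,6], [0,3,5], [0,3,6], [0,4,5], [1,2,3], [1,3,5], [1,4,6], [1,5,6], [2,3,4], [2,4,5], [2,5,6], [3,4,6]

so the chain groups are C_0 ≅ Z^7, C_1 ≅ Z^21, C_2 ≅ Z^14.

The boundary map ∂_1: C_1 → C_0 sends each edge [p,q] (with p < q) to q − p. For instance
  ∂[1,4] = [4] − [1].
The 7×21 boundary matrix has rank 6 and Smith normal form diag(1,1,1,1,1,1).

Boundary ∂_2: C_2 → C_1 acts by ∂[p,q,r] = [q,r] − [p,r] + [p,q]. For instance
  ∂[1,2,3] = [2,3] − [1,3] + [1,2],
  ∂[0,3,5] = [3,5] − [0,5] + [0,3].
The 21×14 boundary matrix has rank 13 and Smith normal form diag(1,1,1,1,1,1,1,1,1,1,1,1,1).

Reading off H_k = ker ∂_k / im ∂_{k+1}:

  H_0: rank C_0 − rank ∂_1 = 7 − 6 = 1, and the invariant factors of ∂_1 are all 1, so H_0 = Z.
  H_1: rank ker ∂_1 − rank ∂_2 = (21 − 6) − 13 = 2, and the invariant factors of ∂_2 are all 1, so H_1 = Z^2.
  H_2: rank ker ∂_2 − rank ∂_3 = (14 − 13) − 0 = 1, and there is no ∂_3, so H_2 = Z.

H_0 = Z,  H_1 = Z^2,  H_2 = Z.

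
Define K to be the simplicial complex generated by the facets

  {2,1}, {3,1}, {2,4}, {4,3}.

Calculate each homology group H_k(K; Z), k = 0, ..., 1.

H_0 = Z,  H_1 = Z.

We work with the vertex ordering 1 < 2 < 3 < 4. The simplices of K, each written with vertices in increasing order, are:

  0-simplices (4): [1], [2], [3], [4]
  1-simplices (4): [1,2], [1,3], [2,4], [3,4]

so the chain groups are C_0 ≅ Z^4, C_1 ≅ Z^4.

The boundary map ∂_1: C_1 → C_0 sends each edge [p,q] (with p < q) to q − p.
As a 4×4 matrix over Z this has rank 3, with invariant factors (1,1,1).

Now H_k = ker ∂_k / im ∂_{k+1}, so:

  H_0: rank C_0 − rank ∂_1 = 4 − 3 = 1, and the invariant factors of ∂_1 are all 1, so H_0 ≅ Z.
  H_1: rank ker ∂_1 − rank ∂_2 = (4 − 3) − 0 = 1, and there is no ∂_2, so H_1 ≅ Z.

(K is a triangulation of the circle S^1.)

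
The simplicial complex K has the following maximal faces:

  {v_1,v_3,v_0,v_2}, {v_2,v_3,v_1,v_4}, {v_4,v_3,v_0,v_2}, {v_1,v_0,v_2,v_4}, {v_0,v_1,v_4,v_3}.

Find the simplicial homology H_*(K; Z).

Fix the vertex order v_0 < v_1 < v_2 < v_3 < v_4 and write every simplex with vertices in increasing order. Then dim K = 3 and the simplices of K are:

  0-simplices (5): [v_0], [v_1], [v_2], [v_3], [v_4]
  1-simplices (10): [v_0,v_1], [v_0,v_2], [v_0,v_3], [v_0,v_4], [v_1,v_2], [v_1,v_3], [v_1,v_4], [v_2,v_3], [v_2,v_4], [v_3,v_4]
  2-simplices (10): [v_0,v_1,v_2], [v_0,v_1,v_3], [v_0,v_1,v_4], [v_0,v_2,v_3], [v_0,v_2,v_4], [v_0,v_3,v_4], [v_1,v_2,v_3], [v_1,v_2,v_4], [v_1,v_3,v_4], [v_2,v_3,v_4]
  3-simplices (5): [v_0,v_1,v_2,v_3], [v_0,v_1,v_2,v_4], [v_0,v_1,v_3,v_4], [v_0,v_2,v_3,v_4], [v_1,v_2,v_3,v_4]

Hence C_0 ≅ Z^5, C_1 ≅ Z^10, C_2 ≅ Z^10, C_3 ≅ Z^5.

The boundary map ∂_1: C_1 → C_0 sends each edge [p,q] (with p < q) to q − p.
The 5×10 boundary matrix has rank 4 and Smith normal form diag(1,1,1,1).

∂_2: C_2 → C_1 maps a triangle to the signed sum of its edges. For instance
  ∂[v_1,v_2,v_4] = [v_2,v_4] − [v_1,v_4] + [v_1,v_2],
  ∂[v_1,v_3,v_4] = [v_3,v_4] − [v_1,v_4] + [v_1,v_3].
As a 10×10 matrix over Z this has rank 6, with invariant factors (1,1,1,1,1,1).

Boundary ∂_3: C_3 → C_2 sends each 3-simplex σ to the alternating sum Σ_i (−1)^i (σ with its i-th vertex removed). For instance
  ∂[v_0,v_1,v_3,v_4] = [v_1,v_3,v_4] − [v_0,v_3,v_4] + [v_0,v_1,v_4] − [v_0,v_1,v_3],
  ∂[v_0,v_2,v_3,v_4] = [v_2,v_3,v_4] − [v_0,v_3,v_4] + [v_0,v_2,v_4] − [v_0,v_2,v_3].
The resulting 10×5 matrix has rank 4, and its Smith normal form has invariant factors (1,1,1,1).

Computing H_k = (kernel of ∂_k) / (image of ∂_{k+1}):

  H_0: rank C_0 − rank ∂_1 = 5 − 4 = 1, and the invariant factors of ∂_1 are all 1, so H_0 = Z.
  H_1: rank ker ∂_1 − rank ∂_2 = (10 − 4) − 6 = 0, and the invariant factors of ∂_2 are all 1, so H_1 = 0.
  H_2: rank ker ∂_2 − rank ∂_3 = (10 − 6) − 4 = 0, and the invariant factors of ∂_3 are all 1, so H_2 = 0.
  H_3: rank ker ∂_3 − rank ∂_4 = (5 − 4) − 0 = 1, and there is no ∂_4, so H_3 = Z.

H_0 ≅ Z,  H_1 = 0,  H_2 = 0,  H_3 ≅ Z.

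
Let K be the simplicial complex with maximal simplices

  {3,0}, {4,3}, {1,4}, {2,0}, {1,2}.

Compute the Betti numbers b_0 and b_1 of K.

b_0 = 1, b_1 = 1.

Order the vertices as 0 < 1 < 2 < 3 < 4. Listing each simplex with vertices in this order, K has dimension 1 with simplices:

  0-simplices (5): [0], [1], [2], [3], [4]
  1-simplices (5): [0,2], [0,3], [1,2], [1,4], [3,4]

giving chain groups C_0 ≅ Z^5, C_1 ≅ Z^5.

The boundary map ∂_1: C_1 → C_0 sends each edge [p,q] (with p < q) to q − p. For instance
  ∂[1,4] = [4] − [1].
As a 5×5 matrix over Z this has rank 4, with invariant factors (1,1,1,1).

Now H_k = ker ∂_k / im ∂_{k+1}, so:

  H_0: rank C_0 − rank ∂_1 = 5 − 4 = 1, and the invariant factors of ∂_1 are all 1, so H_0 ≅ Z.
  H_1: rank ker ∂_1 − rank ∂_2 = (5 − 4) − 0 = 1, and there is no ∂_2, so H_1 ≅ Z.

Hence the Betti numbers are b_0 = 1, b_1 = 1.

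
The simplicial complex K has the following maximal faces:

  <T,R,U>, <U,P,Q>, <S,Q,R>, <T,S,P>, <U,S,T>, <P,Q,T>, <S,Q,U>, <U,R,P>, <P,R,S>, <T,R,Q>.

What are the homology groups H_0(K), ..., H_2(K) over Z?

H_0 ≅ Z,  H_1 ≅ Z_2,  H_2 = 0.

We work with the vertex ordering P < Q < R < S < T < U. The simplices of K, each written with vertices in increasing order, are:

  0-simplices (6): P, Q, R, S, T, U
  1-simplices (15): PQ, PR, PS, PT, PU, QR, QS, QT, QU, RS, RT, RU, ST, SU, TU
  2-simplices (10): PQT, PQU, PRS, PRU, PST, QRS, QRT, QSU, RTU, STU

so the chain groups are C_0 ≅ Z^6, C_1 ≅ Z^15, C_2 ≅ Z^10.

The boundary map ∂_1: C_1 → C_0 is given by ∂[p,q] = [q] − [p].
As a 6×15 matrix over Z this has rank 5, with invariant factors (1,1,1,1,1).

Boundary ∂_2: C_2 → C_1 acts by ∂[p,q,r] = [q,r] − [p,r] + [p,q]. For instance
  ∂PQU = QU − PU + PQ,
  ∂QRS = RS − QS + QR.
The 15×10 boundary matrix has rank 10 and Smith normal form diag(1,1,1,1,1,1,1,1,1,2).

Computing H_k = (kernel of ∂_k) / (image of ∂_{k+1}):

  H_0: rank C_0 − rank ∂_1 = 6 − 5 = 1, and the invariant factors of ∂_1 are all 1, so H_0 ≅ Z.
  H_1: rank ker ∂_1 − rank ∂_2 = (15 − 5) − 10 = 0, and ∂_2 has invariant factor 2 > 1, so H_1 ≅ Z_2.
  H_2: rank ker ∂_2 − rank ∂_3 = (10 − 10) − 0 = 0, and there is no ∂_3, so H_2 ≅ 0.

As a check, the Euler characteristic is 6 − 15 + 10 = 1, which agrees with 1 − 0 + 0 = 1.
(K is a triangulation of the real projective plane RP^2.)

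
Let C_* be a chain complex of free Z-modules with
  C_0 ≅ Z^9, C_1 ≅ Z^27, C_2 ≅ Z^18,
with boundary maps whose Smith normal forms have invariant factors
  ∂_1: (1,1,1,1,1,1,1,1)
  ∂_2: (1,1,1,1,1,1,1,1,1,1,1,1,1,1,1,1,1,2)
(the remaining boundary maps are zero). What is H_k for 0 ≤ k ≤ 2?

H_0 ≅ Z,  H_1 ≅ Z × Z/2,  H_2 = 0.

H_0: b_0 = 9 − 0 − 8 = 1; torsion from ∂_1 factors > 1: none. So H_0 ≅ Z.
H_1: b_1 = 27 − 8 − 18 = 1; torsion from ∂_2 factors > 1: [2]. So H_1 ≅ Z × Z/2.
H_2: b_2 = 18 − 18 − 0 = 0; torsion from ∂_3 factors > 1: none. So H_2 ≅ 0.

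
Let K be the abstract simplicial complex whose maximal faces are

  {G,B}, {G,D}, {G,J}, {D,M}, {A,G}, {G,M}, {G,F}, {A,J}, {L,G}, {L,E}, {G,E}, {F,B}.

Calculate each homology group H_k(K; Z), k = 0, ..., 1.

H_0 ≅ Z,  H_1 ≅ Z^4.

Fix the vertex order A < B < D < E < F < G < J < L < M and write every simplex with vertices in increasing order. Then dim K = 1 and the simplices of K are:

  0-simplices (9): A, B, D, E, F, G, J, L, M
  1-simplices (12): AG, AJ, BF, BG, DG, DM, EG, EL, FG, GJ, GL, GM

Hence C_0 ≅ Z^9, C_1 ≅ Z^12.

Boundary ∂_1: C_1 → C_0 maps an edge to its endpoints' difference, ∂[p,q] = q − p. For instance
  ∂AJ = J − A.
The resulting 9×12 matrix has rank 8, and its Smith normal form has invariant factors (1,1,1,1,1,1,1,1).

Now H_k = ker ∂_k / im ∂_{k+1}, so:

  H_0: rank C_0 − rank ∂_1 = 9 − 8 = 1, and the invariant factors of ∂_1 are all 1, so H_0 = Z.
  H_1: rank ker ∂_1 − rank ∂_2 = (12 − 8) − 0 = 4, and there is no ∂_2, so H_1 = Z^4.

As a check, the Euler characteristic is 9 − 12 = -3, which agrees with 1 − 4 = -3.
(K is a triangulation of a wedge of 4 circles.)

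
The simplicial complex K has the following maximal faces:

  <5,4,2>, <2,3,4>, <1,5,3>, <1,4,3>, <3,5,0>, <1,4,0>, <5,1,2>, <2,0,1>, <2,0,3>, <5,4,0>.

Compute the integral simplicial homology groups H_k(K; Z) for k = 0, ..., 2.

H_0 = Z,  H_1 = Z/2,  H_2 = 0.

K has 6 vertices, 15 edges, 10 triangles.
rank ∂_0 = 0, rank ∂_1 = 5 ⇒ b_0 = 6 − 0 − 5 = 1; all invariant factors of ∂_1 are 1 so no torsion. So H_0 = Z.
rank ∂_1 = 5, rank ∂_2 = 10 ⇒ b_1 = 15 − 5 − 10 = 0; ∂_2 has invariant factor(s) [2] giving torsion. So H_1 = Z/2.
rank ∂_2 = 10, rank ∂_3 = 0 ⇒ b_2 = 10 − 10 − 0 = 0. So H_2 = 0.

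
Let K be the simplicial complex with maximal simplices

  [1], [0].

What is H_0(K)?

H_0 = Z^2.

Fix the vertex order 0 < 1 and write every simplex with vertices in increasing order. Then dim K = 0 and the simplices of K are:

  0-simplices (2): [0], [1]

Hence C_0 ≅ Z^2.

Now H_k = ker ∂_k / im ∂_{k+1}, so:

  H_0: rank C_0 − rank ∂_1 = 2 − 0 = 2, and there is no ∂_1, so H_0 = Z^2.

(K is a triangulation of a set of 2 points.)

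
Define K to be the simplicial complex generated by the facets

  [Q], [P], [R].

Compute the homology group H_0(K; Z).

H_0 ≅ Z^3.

K has 3 vertices.
rank ∂_0 = 0, rank ∂_1 = 0 ⇒ b_0 = 3 − 0 − 0 = 3. So H_0 = Z^3.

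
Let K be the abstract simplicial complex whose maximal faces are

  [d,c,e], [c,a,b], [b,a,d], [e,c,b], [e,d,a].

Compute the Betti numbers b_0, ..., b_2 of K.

b_0 = 1, b_1 = 1, b_2 = 0.

Order the vertices as a < b < c < d < e. Listing each simplex with vertices in this order, K has dimension 2 with simplices:

  0-simplices (5): a, b, c, d, e
  1-simplices (10): ab, ac, ad, ae, bc, bd, be, cd, ce, de
  2-simplices (5): abc, abd, ade, bce, cde

Hence C_0 ≅ Z^5, C_1 ≅ Z^10, C_2 ≅ Z^5.

The boundary map ∂_1: C_1 → C_0 sends each edge [p,q] (with p < q) to q − p. For instance
  ∂ac = c − a.
This gives a 5×10 integer matrix of rank 4; reducing to Smith normal form yields diagonal entries (1,1,1,1).

∂_2: C_2 → C_1 sends each 2-simplex [p,q,r] to [q,r] − [p,r] + [p,q]. For instance
  ∂cde = de − ce + cd,
  ∂bce = ce − be + bc.
The resulting 10×5 matrix has rank 5, and its Smith normal form has invariant factors (1,1,1,1,1).

Reading off H_k = ker ∂_k / im ∂_{k+1}:

  H_0: rank C_0 − rank ∂_1 = 5 − 4 = 1, and the invariant factors of ∂_1 are all 1, so H_0 = Z.
  H_1: rank ker ∂_1 − rank ∂_2 = (10 − 4) − 5 = 1, and the invariant factors of ∂_2 are all 1, so H_1 = Z.
  H_2: rank ker ∂_2 − rank ∂_3 = (5 − 5) − 0 = 0, and there is no ∂_3, so H_2 = 0.

Hence the Betti numbers are b_0 = 1, b_1 = 1, b_2 = 0.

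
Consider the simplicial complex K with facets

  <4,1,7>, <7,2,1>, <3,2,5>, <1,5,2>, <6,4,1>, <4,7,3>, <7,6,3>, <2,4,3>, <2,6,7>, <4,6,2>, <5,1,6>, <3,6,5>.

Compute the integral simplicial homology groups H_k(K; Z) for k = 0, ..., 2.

H_0 ≅ Z,  H_1 ≅ Z/2,  H_2 = 0.

Take the total order 1 < 2 < 3 < 4 < 5 < 6 < 7 on the vertex set. Then K (dimension 2) consists of the simplices:

  0-simplices (7): [1], [2], [3], [4], [5], [6], [7]
  1-simplices (18): [1,2], [1,4], [1,5], [1,6], [1,7], [2,3], [2,4], [2,5], [2,6], [2,7], [3,4], [3,5], [3,6], [3,7], [4,6], [4,7], [5,6], [6,7]
  2-simplices (12): [1,2,5], [1,2,7], [1,4,6], [1,4,7], [1,5,6], [2,3,4], [2,3,5], [2,4,6], [2,6,7], [3,4,7], [3,5,6], [3,6,7]

Hence C_0 ≅ Z^7, C_1 ≅ Z^18, C_2 ≅ Z^12.

The boundary map ∂_1: C_1 → C_0 maps an edge to its endpoints' difference, ∂[p,q] = q − p.
As a 7×18 matrix over Z this has rank 6, with invariant factors (1,1,1,1,1,1).

∂_2: C_2 → C_1 sends each 2-simplex [p,q,r] to [q,r] − [p,r] + [p,q]. For instance
  ∂[2,3,5] = [3,5] − [2,5] + [2,3],
  ∂[3,4,7] = [4,7] − [3,7] + [3,4].
The resulting 18×12 matrix has rank 12, and its Smith normal form has invariant factors (1,1,1,1,1,1,1,1,1,1,1,2).

From H_k ≅ ker(∂_k) / im(∂_{k+1}) we obtain:

  H_0: rank C_0 − rank ∂_1 = 7 − 6 = 1, and the invariant factors of ∂_1 are all 1, so H_0 = Z.
  H_1: rank ker ∂_1 − rank ∂_2 = (18 − 6) − 12 = 0, and ∂_2 has invariant factor 2 > 1, so H_1 = Z/2.
  H_2: rank ker ∂_2 − rank ∂_3 = (12 − 12) − 0 = 0, and there is no ∂_3, so H_2 = 0.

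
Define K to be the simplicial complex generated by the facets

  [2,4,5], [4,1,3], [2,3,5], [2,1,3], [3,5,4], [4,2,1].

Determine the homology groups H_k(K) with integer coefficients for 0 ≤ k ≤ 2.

H_0 ≅ Z,  H_1 = 0,  H_2 ≅ Z.

Fix the vertex order 1 < 2 < 3 < 4 < 5 and write every simplex with vertices in increasing order. Then dim K = 2 and the simplices of K are:

  0-simplices (5): [1], [2], [3], [4], [5]
  1-simplices (9): [1,2], [1,3], [1,4], [2,3], [2,4], [2,5], [3,4], [3,5], [4,5]
  2-simplices (6): [1,2,3], [1,2,4], [1,3,4], [2,3,5], [2,4,5], [3,4,5]

Hence C_0 ≅ Z^5, C_1 ≅ Z^9, C_2 ≅ Z^6.

The boundary map ∂_1: C_1 → C_0 is given by ∂[p,q] = [q] − [p]. For instance
  ∂[2,4] = [4] − [2].
As a 5×9 matrix over Z this has rank 4, with invariant factors (1,1,1,1).

Boundary ∂_2: C_2 → C_1 acts by ∂[p,q,r] = [q,r] − [p,r] + [p,q]. For instance
  ∂[2,3,5] = [3,5] − [2,5] + [2,3],
  ∂[3,4,5] = [4,5] − [3,5] + [3,4].
The 9×6 boundary matrix has rank 5 and Smith normal form diag(1,1,1,1,1).

From H_k ≅ ker(∂_k) / im(∂_{k+1}) we obtain:

  H_0: rank C_0 − rank ∂_1 = 5 − 4 = 1, and the invariant factors of ∂_1 are all 1, so H_0 = Z.
  H_1: rank ker ∂_1 − rank ∂_2 = (9 − 4) − 5 = 0, and the invariant factors of ∂_2 are all 1, so H_1 = 0.
  H_2: rank ker ∂_2 − rank ∂_3 = (6 − 5) − 0 = 1, and there is no ∂_3, so H_2 = Z.

As a check, the Euler characteristic is 5 − 9 + 6 = 2, which agrees with 1 − 0 + 1 = 2.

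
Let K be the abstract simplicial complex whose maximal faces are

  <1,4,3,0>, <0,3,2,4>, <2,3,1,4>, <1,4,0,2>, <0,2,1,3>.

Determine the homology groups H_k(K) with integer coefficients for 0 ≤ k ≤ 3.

H_0 ≅ Z,  H_1 = 0,  H_2 = 0,  H_3 ≅ Z.

Order the vertices as 0 < 1 < 2 < 3 < 4. Listing each simplex with vertices in this order, K has dimension 3 with simplices:

  0-simplices (5): [0], [1], [2], [3], [4]
  1-simplices (10): [0,1], [0,2], [0,3], [0,4], [1,2], [1,3], [1,4], [2,3], [2,4], [3,4]
  2-simplices (10): [0,1,2], [0,1,3], [0,1,4], [0,2,3], [0,2,4], [0,3,4], [1,2,3], [1,2,4], [1,3,4], [2,3,4]
  3-simplices (5): [0,1,2,3], [0,1,2,4], [0,1,3,4], [0,2,3,4], [1,2,3,4]

Hence C_0 ≅ Z^5, C_1 ≅ Z^10, C_2 ≅ Z^10, C_3 ≅ Z^5.

Boundary ∂_1: C_1 → C_0 is given by ∂[p,q] = [q] − [p]. For instance
  ∂[2,3] = [3] − [2].
As a 5×10 matrix over Z this has rank 4, with invariant factors (1,1,1,1).

Boundary ∂_2: C_2 → C_1 maps a triangle to the signed sum of its edges. For instance
  ∂[0,1,3] = [1,3] − [0,3] + [0,1],
  ∂[0,3,4] = [3,4] − [0,4] + [0,3].
This gives a 10×10 integer matrix of rank 6; reducing to Smith normal form yields diagonal entries (1,1,1,1,1,1).

The boundary map ∂_3: C_3 → C_2 sends each 3-simplex σ to the alternating sum Σ_i (−1)^i (σ with its i-th vertex removed). For instance
  ∂[0,2,3,4] = [2,3,4] − [0,3,4] + [0,2,4] − [0,2,3],
  ∂[0,1,2,3] = [1,2,3] − [0,2,3] + [0,1,3] − [0,1,2].
The resulting 10×5 matrix has rank 4, and its Smith normal form has invariant factors (1,1,1,1).

Now H_k = ker ∂_k / im ∂_{k+1}, so:

  H_0: rank C_0 − rank ∂_1 = 5 − 4 = 1, and the invariant factors of ∂_1 are all 1, so H_0 = Z.
  H_1: rank ker ∂_1 − rank ∂_2 = (10 − 4) − 6 = 0, and the invariant factors of ∂_2 are all 1, so H_1 = 0.
  H_2: rank ker ∂_2 − rank ∂_3 = (10 − 6) − 4 = 0, and the invariant factors of ∂_3 are all 1, so H_2 = 0.
  H_3: rank ker ∂_3 − rank ∂_4 = (5 − 4) − 0 = 1, and there is no ∂_4, so H_3 = Z.

(K is a triangulation of the 3-sphere S^3.)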